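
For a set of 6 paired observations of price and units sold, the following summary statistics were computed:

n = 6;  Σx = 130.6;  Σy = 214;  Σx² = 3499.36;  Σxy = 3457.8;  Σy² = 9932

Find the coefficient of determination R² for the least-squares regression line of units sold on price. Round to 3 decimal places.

Sxx = Σx² − (Σx)²/n = 3499.36 − 2842.726667 = 656.633333
Sxy = Σxy − (Σx)(Σy)/n = 3457.8 − 4658.066667 = -1200.266667
Syy = Σy² − (Σy)²/n = 9932 − 7632.666667 = 2299.333333
R² = Sxy²/(Sxx·Syy) = (-1200.266667)²/(656.633333·2299.333333) = 0.954181

0.954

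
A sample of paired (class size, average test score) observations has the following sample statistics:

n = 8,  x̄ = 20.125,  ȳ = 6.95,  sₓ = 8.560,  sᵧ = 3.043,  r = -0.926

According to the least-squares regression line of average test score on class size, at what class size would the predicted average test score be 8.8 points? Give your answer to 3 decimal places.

14.505

b = r · sᵧ/sₓ = -0.926 · 3.043/8.56 = -0.329184
a = ȳ − b·x̄ = 6.95 − (-0.329184)·20.125 = 13.574835
Set a + b·x = 8.8: x = (8.8 − 13.574835) / (-0.329184) = 14.505049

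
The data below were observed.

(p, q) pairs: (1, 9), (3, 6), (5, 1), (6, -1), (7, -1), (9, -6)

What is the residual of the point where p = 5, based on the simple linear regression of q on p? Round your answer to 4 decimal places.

-0.6449

n = 6, Σx = 31, Σy = 8, Σxy = -35, Σx² = 201
Sxx = Σx² − (Σx)²/n = 201 − 160.166667 = 40.833333
Sxy = Σxy − (Σx)(Σy)/n = -35 − 41.333333 = -76.333333
b = Sxy/Sxx = -76.333333/40.833333 = -1.869388
a = ȳ − b·x̄ = 1.333333 − (-1.869388)·5.166667 = 10.991837
ŷ(5) = 10.991837 + (-1.869388)·5 = 1.644898
residual = y − ŷ = 1 − 1.644898 = -0.644898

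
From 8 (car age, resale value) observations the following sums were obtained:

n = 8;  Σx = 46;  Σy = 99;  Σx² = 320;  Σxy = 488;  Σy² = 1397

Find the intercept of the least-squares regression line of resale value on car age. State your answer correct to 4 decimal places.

20.7928

Sxx = Σx² − (Σx)²/n = 320 − 264.5 = 55.5
Sxy = Σxy − (Σx)(Σy)/n = 488 − 569.25 = -81.25
b = Sxy/Sxx = -81.25/55.5 = -1.463964
a = ȳ − b·x̄ = 12.375 − (-1.463964)·5.75 = 20.792793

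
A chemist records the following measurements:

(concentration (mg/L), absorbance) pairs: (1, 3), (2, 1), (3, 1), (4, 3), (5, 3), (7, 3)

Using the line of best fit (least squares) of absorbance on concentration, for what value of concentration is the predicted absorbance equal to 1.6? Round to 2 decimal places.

0.00

n = 6, Σx = 22, Σy = 14, Σxy = 56, Σx² = 104
Sxx = Σx² − (Σx)²/n = 104 − 80.666667 = 23.333333
Sxy = Σxy − (Σx)(Σy)/n = 56 − 51.333333 = 4.666667
b = Sxy/Sxx = 4.666667/23.333333 = 0.2
a = ȳ − b·x̄ = 2.333333 − 0.2·3.666667 = 1.6
Set a + b·x = 1.6: x = (1.6 − 1.6) / 0.2 = 0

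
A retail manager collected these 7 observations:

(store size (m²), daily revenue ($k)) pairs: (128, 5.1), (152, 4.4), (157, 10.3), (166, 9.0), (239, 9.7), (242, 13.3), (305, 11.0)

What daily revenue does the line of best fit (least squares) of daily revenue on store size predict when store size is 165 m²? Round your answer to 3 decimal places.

7.807

n = 7, Σx = 1389, Σy = 62.8, Σxy = 13324.6, Σx² = 300403
Sxx = Σx² − (Σx)²/n = 300403 − 275617.285714 = 24785.714286
Sxy = Σxy − (Σx)(Σy)/n = 13324.6 − 12461.314286 = 863.285714
b = Sxy/Sxx = 863.285714/24785.714286 = 0.034830
a = ȳ − b·x̄ = 8.971429 − 0.034830·198.428571 = 2.060167
ŷ(165) = a + b·165 = 2.060167 + 0.034830·165 = 7.807112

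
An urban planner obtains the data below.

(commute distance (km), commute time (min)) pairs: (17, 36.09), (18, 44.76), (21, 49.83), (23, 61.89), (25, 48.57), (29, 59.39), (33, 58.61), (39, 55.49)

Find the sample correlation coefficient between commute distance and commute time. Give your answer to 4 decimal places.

n = 8, Σx = 205, Σy = 414.63, Σxy = 10923.91, Σx² = 5659, Σy² = 22019.8359
Sxx = Σx² − (Σx)²/n = 5659 − 5253.125 = 405.875
Sxy = Σxy − (Σx)(Σy)/n = 10923.91 − 10624.89375 = 299.01625
Syy = Σy² − (Σy)²/n = 22019.8359 − 21489.754613 = 530.081288
r = Sxy/√(Sxx·Syy) = 299.01625/√(215146.742564) = 299.01625/463.839134 = 0.644655

0.6447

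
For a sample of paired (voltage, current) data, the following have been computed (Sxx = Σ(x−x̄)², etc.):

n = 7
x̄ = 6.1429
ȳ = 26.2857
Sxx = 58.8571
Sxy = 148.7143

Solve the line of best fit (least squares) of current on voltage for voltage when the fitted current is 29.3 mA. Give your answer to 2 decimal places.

7.34

b = Sxy/Sxx = 148.7143/58.8571 = 2.526701
a = ȳ − b·x̄ = 26.2857 − 2.526701·6.1429 = 10.764428
Set a + b·x = 29.3: x = (29.3 − 10.764428) / 2.526701 = 7.335878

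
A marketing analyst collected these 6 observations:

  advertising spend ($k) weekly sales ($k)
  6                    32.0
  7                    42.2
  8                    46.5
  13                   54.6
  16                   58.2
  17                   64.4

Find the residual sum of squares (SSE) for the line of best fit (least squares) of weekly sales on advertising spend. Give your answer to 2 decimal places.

63.61

n = 6, Σx = 67, Σy = 297.9, Σxy = 3595.2, Σx² = 863, Σy² = 15482.85
Sxx = Σx² − (Σx)²/n = 863 − 748.166667 = 114.833333
Sxy = Σxy − (Σx)(Σy)/n = 3595.2 − 3326.55 = 268.65
Syy = Σy² − (Σy)²/n = 15482.85 − 14790.735 = 692.115
b = Sxy/Sxx = 268.65/114.833333 = 2.339478
SSE = Syy − b·Sxy = 692.115 − 2.339478·268.65 = 63.614369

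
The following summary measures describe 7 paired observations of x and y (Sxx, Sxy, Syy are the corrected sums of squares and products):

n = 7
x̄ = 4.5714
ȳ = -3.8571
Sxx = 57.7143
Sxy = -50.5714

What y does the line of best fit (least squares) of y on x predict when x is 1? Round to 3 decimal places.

-0.728

b = Sxy/Sxx = -50.5714/57.7143 = -0.876237
a = ȳ − b·x̄ = -3.8571 − (-0.876237)·4.5714 = 0.148529
ŷ(1) = a + b·1 = 0.148529 + (-0.876237)·1 = -0.727707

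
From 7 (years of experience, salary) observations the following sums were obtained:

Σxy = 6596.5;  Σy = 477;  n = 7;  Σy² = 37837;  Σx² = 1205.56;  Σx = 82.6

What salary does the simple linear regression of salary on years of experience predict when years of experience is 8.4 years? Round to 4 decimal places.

Sxx = Σx² − (Σx)²/n = 1205.56 − 974.68 = 230.88
Sxy = Σxy − (Σx)(Σy)/n = 6596.5 − 5628.6 = 967.9
b = Sxy/Sxx = 967.9/230.88 = 4.192221
a = ȳ − b·x̄ = 68.142857 − 4.192221·11.8 = 18.674649
ŷ(8.4) = a + b·8.4 = 18.674649 + 4.192221·8.4 = 53.889306

53.8893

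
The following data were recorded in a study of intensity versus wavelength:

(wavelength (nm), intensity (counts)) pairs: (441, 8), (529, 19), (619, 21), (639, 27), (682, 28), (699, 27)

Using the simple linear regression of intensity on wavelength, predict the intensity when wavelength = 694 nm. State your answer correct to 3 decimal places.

n = 6, Σx = 3609, Σy = 130, Σxy = 81800, Σx² = 2219529
Sxx = Σx² − (Σx)²/n = 2219529 − 2170813.5 = 48715.5
Sxy = Σxy − (Σx)(Σy)/n = 81800 − 78195 = 3605
b = Sxy/Sxx = 3605/48715.5 = 0.074001
a = ȳ − b·x̄ = 21.666667 − 0.074001·601.5 = -22.844988
ŷ(694) = a + b·694 = -22.844988 + 0.074001·694 = 28.511767

28.512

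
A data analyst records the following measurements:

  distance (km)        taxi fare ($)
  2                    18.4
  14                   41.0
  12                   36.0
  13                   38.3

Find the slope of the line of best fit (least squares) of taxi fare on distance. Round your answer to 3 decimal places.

n = 4, Σx = 41, Σy = 133.7, Σxy = 1540.7, Σx² = 513
Sxx = Σx² − (Σx)²/n = 513 − 420.25 = 92.75
Sxy = Σxy − (Σx)(Σy)/n = 1540.7 − 1370.425 = 170.275
b = Sxy/Sxx = 170.275/92.75 = 1.835849

1.836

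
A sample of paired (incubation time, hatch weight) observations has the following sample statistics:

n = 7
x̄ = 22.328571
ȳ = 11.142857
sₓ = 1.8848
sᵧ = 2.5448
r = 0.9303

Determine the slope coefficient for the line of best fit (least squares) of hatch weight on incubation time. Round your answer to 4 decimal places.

b = r · sᵧ/sₓ = 0.9303 · 2.5448/1.8848 = 1.256063

1.2561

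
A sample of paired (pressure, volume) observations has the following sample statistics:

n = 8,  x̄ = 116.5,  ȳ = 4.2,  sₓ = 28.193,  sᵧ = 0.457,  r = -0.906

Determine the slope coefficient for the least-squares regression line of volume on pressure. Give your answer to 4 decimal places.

b = r · sᵧ/sₓ = -0.906 · 0.457/28.193 = -0.014686

-0.0147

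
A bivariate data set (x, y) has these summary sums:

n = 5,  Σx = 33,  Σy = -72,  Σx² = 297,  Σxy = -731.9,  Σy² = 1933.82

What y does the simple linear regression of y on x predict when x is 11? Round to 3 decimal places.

-28.661

Sxx = Σx² − (Σx)²/n = 297 − 217.8 = 79.2
Sxy = Σxy − (Σx)(Σy)/n = -731.9 − (-475.2) = -256.7
b = Sxy/Sxx = -256.7/79.2 = -3.241162
a = ȳ − b·x̄ = -14.4 − (-3.241162)·6.6 = 6.991667
ŷ(11) = a + b·11 = 6.991667 + (-3.241162)·11 = -28.661111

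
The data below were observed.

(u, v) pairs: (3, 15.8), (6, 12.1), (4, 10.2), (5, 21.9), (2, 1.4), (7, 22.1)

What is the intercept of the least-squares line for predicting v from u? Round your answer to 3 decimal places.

n = 6, Σx = 27, Σy = 83.5, Σxy = 427.8, Σx² = 139
Sxx = Σx² − (Σx)²/n = 139 − 121.5 = 17.5
Sxy = Σxy − (Σx)(Σy)/n = 427.8 − 375.75 = 52.05
b = Sxy/Sxx = 52.05/17.5 = 2.974286
a = ȳ − b·x̄ = 13.916667 − 2.974286·4.5 = 0.532381

0.532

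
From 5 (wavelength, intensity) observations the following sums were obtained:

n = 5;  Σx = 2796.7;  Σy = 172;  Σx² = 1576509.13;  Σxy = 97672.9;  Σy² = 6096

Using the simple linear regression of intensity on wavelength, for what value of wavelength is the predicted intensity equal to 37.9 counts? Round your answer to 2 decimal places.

588.47

Sxx = Σx² − (Σx)²/n = 1576509.13 − 1564306.178 = 12202.952
Sxy = Σxy − (Σx)(Σy)/n = 97672.9 − 96206.48 = 1466.42
b = Sxy/Sxx = 1466.42/12202.952 = 0.120169
a = ȳ − b·x̄ = 34.4 − 0.120169·559.34 = -32.815487
Set a + b·x = 37.9: x = (37.9 − (-32.815487)) / 0.120169 = 588.465579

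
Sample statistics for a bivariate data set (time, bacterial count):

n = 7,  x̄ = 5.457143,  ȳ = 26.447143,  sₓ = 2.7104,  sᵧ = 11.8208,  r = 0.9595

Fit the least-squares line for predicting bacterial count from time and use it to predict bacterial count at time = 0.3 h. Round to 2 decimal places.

4.87

b = r · sᵧ/sₓ = 0.9595 · 11.8208/2.7104 = 4.184643
a = ȳ − b·x̄ = 26.447143 − 4.184643·5.457143 = 3.610945
ŷ(0.3) = a + b·0.3 = 3.610945 + 4.184643·0.3 = 4.866338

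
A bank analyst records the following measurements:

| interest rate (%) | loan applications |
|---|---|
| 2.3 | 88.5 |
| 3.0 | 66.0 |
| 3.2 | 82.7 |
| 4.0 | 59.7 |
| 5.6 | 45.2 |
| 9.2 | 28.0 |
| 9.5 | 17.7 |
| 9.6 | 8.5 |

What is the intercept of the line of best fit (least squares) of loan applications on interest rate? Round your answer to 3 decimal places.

102.128

n = 8, Σx = 46.4, Σy = 396.3, Σxy = 1665.46, Σx² = 338.94
Sxx = Σx² − (Σx)²/n = 338.94 − 269.12 = 69.82
Sxy = Σxy − (Σx)(Σy)/n = 1665.46 − 2298.54 = -633.08
b = Sxy/Sxx = -633.08/69.82 = -9.067316
a = ȳ − b·x̄ = 49.5375 − (-9.067316)·5.8 = 102.127933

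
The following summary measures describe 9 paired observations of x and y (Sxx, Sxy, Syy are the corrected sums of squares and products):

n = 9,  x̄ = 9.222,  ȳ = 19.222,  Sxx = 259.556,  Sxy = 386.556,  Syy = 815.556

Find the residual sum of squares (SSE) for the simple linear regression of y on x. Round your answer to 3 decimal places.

239.859

b = Sxy/Sxx = 386.556/259.556 = 1.489297
SSE = Syy − b·Sxy = 815.556 − 1.489297·386.556 = 239.859267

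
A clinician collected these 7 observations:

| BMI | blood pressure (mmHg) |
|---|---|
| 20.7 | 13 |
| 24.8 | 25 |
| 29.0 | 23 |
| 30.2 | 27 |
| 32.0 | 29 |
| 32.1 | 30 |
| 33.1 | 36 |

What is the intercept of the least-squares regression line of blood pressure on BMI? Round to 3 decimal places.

n = 7, Σx = 201.9, Σy = 183, Σxy = 5454.1, Σx² = 5946.59
Sxx = Σx² − (Σx)²/n = 5946.59 − 5823.372857 = 123.217143
Sxy = Σxy − (Σx)(Σy)/n = 5454.1 − 5278.242857 = 175.857143
b = Sxy/Sxx = 175.857143/123.217143 = 1.427213
a = ȳ − b·x̄ = 26.142857 − 1.427213·28.842857 = -15.022052

-15.022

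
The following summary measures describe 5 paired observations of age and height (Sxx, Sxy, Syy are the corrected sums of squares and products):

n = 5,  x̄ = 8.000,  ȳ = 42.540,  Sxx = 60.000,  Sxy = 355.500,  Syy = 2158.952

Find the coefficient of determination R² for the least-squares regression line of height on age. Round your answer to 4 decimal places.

R² = Sxy²/(Sxx·Syy) = (355.5)²/(60·2158.952) = 0.975630

0.9756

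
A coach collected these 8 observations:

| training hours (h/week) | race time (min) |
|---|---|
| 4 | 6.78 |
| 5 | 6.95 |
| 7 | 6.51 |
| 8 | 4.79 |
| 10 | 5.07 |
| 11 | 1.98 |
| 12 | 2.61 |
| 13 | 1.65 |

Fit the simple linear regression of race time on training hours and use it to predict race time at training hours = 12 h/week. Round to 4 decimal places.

n = 8, Σx = 70, Σy = 36.34, Σxy = 271.01, Σx² = 688
Sxx = Σx² − (Σx)²/n = 688 − 612.5 = 75.5
Sxy = Σxy − (Σx)(Σy)/n = 271.01 − 317.975 = -46.965
b = Sxy/Sxx = -46.965/75.5 = -0.622053
a = ȳ − b·x̄ = 4.5425 − (-0.622053)·8.75 = 9.985464
ŷ(12) = a + b·12 = 9.985464 + (-0.622053)·12 = 2.520828

2.5208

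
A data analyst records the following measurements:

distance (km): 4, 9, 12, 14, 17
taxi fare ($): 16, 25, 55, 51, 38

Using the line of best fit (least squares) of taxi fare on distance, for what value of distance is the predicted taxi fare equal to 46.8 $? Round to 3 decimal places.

15.285

n = 5, Σx = 56, Σy = 185, Σxy = 2309, Σx² = 726
Sxx = Σx² − (Σx)²/n = 726 − 627.2 = 98.8
Sxy = Σxy − (Σx)(Σy)/n = 2309 − 2072 = 237
b = Sxy/Sxx = 237/98.8 = 2.398785
a = ȳ − b·x̄ = 37 − 2.398785·11.2 = 10.133603
Set a + b·x = 46.8: x = (46.8 − 10.133603) / 2.398785 = 15.285401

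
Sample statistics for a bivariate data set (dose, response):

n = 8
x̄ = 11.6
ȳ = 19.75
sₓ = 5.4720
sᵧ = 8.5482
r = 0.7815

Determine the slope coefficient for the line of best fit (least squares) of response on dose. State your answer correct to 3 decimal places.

1.221

b = r · sᵧ/sₓ = 0.7815 · 8.5482/5.472 = 1.220837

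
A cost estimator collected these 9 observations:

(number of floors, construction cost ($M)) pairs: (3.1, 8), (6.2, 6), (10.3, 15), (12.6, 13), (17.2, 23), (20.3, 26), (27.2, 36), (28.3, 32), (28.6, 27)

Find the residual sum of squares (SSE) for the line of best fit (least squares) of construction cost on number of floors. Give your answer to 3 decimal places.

89.643

n = 9, Σx = 153.8, Σy = 186, Σxy = 3960.7, Σx² = 3379.52, Σy² = 4748
Sxx = Σx² − (Σx)²/n = 3379.52 − 2628.271111 = 751.248889
Sxy = Σxy − (Σx)(Σy)/n = 3960.7 − 3178.533333 = 782.166667
Syy = Σy² − (Σy)²/n = 4748 − 3844 = 904
b = Sxy/Sxx = 782.166667/751.248889 = 1.041155
SSE = Syy − b·Sxy = 904 − 1.041155·782.166667 = 89.643129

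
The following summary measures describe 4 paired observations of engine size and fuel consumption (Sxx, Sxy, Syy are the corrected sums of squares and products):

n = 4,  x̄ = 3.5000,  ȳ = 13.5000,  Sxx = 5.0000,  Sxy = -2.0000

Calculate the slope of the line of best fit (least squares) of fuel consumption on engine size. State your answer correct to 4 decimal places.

b = Sxy/Sxx = -2/5 = -0.4

-0.4000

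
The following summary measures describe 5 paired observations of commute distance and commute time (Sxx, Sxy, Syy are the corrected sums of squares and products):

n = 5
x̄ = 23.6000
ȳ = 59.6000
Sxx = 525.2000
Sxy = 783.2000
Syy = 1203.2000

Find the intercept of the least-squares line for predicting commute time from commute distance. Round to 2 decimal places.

24.41

b = Sxy/Sxx = 783.2/525.2 = 1.491241
a = ȳ − b·x̄ = 59.6 − 1.491241·23.6 = 24.406702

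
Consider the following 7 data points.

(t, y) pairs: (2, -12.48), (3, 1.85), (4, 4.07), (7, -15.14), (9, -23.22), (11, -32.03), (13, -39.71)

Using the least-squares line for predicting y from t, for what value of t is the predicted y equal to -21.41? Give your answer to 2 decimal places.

8.36

n = 7, Σx = 49, Σy = -116.66, Σxy = -1186.65, Σx² = 449
Sxx = Σx² − (Σx)²/n = 449 − 343 = 106
Sxy = Σxy − (Σx)(Σy)/n = -1186.65 − (-816.62) = -370.03
b = Sxy/Sxx = -370.03/106 = -3.490849
a = ȳ − b·x̄ = -16.665714 − (-3.490849)·7 = 7.770229
Set a + b·x = -21.41: x = (-21.41 − 7.770229) / (-3.490849) = 8.359064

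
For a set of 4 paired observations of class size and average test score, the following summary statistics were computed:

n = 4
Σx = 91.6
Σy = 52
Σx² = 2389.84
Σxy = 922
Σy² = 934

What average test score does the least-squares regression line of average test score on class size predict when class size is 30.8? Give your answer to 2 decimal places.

Sxx = Σx² − (Σx)²/n = 2389.84 − 2097.64 = 292.2
Sxy = Σxy − (Σx)(Σy)/n = 922 − 1190.8 = -268.8
b = Sxy/Sxx = -268.8/292.2 = -0.919918
a = ȳ − b·x̄ = 13 − (-0.919918)·22.9 = 34.066119
ŷ(30.8) = a + b·30.8 = 34.066119 + (-0.919918)·30.8 = 5.732649

5.73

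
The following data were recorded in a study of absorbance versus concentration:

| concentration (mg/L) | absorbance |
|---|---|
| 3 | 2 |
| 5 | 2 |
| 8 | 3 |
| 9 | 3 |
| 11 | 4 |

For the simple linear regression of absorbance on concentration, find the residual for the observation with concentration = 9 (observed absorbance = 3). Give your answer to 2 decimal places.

-0.25

n = 5, Σx = 36, Σy = 14, Σxy = 111, Σx² = 300
Sxx = Σx² − (Σx)²/n = 300 − 259.2 = 40.8
Sxy = Σxy − (Σx)(Σy)/n = 111 − 100.8 = 10.2
b = Sxy/Sxx = 10.2/40.8 = 0.25
a = ȳ − b·x̄ = 2.8 − 0.25·7.2 = 1
ŷ(9) = 1 + 0.25·9 = 3.25
residual = y − ŷ = 3 − 3.25 = -0.25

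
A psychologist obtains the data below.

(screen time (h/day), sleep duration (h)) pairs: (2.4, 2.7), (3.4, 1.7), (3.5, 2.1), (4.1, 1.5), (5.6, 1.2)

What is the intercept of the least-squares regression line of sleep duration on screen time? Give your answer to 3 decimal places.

3.541

n = 5, Σx = 19, Σy = 9.2, Σxy = 32.48, Σx² = 77.74
Sxx = Σx² − (Σx)²/n = 77.74 − 72.2 = 5.54
Sxy = Σxy − (Σx)(Σy)/n = 32.48 − 34.96 = -2.48
b = Sxy/Sxx = -2.48/5.54 = -0.447653
a = ȳ − b·x̄ = 1.84 − (-0.447653)·3.8 = 3.541083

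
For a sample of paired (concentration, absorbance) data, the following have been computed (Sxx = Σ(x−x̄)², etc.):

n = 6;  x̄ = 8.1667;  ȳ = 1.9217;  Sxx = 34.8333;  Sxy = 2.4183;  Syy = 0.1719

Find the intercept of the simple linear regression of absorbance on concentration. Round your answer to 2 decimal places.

1.35

b = Sxy/Sxx = 2.4183/34.8333 = 0.069425
a = ȳ − b·x̄ = 1.9217 − 0.069425·8.1667 = 1.354727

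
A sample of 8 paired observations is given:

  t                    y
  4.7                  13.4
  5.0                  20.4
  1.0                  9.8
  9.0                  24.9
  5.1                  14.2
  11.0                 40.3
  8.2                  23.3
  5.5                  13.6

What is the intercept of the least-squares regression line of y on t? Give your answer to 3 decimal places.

n = 8, Σx = 49.5, Σy = 159.9, Σxy = 1180.46, Σx² = 373.59
Sxx = Σx² − (Σx)²/n = 373.59 − 306.28125 = 67.30875
Sxy = Σxy − (Σx)(Σy)/n = 1180.46 − 989.38125 = 191.07875
b = Sxy/Sxx = 191.07875/67.30875 = 2.838840
a = ȳ − b·x̄ = 19.9875 − 2.838840·6.1875 = 2.422180

2.422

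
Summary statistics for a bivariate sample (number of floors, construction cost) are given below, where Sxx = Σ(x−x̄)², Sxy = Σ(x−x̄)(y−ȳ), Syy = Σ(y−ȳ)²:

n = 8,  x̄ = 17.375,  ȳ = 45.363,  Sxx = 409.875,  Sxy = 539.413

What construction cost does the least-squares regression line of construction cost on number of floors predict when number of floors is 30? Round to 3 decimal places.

61.978

b = Sxy/Sxx = 539.413/409.875 = 1.316043
a = ȳ − b·x̄ = 45.363 − 1.316043·17.375 = 22.496758
ŷ(30) = a + b·30 = 22.496758 + 1.316043·30 = 61.978039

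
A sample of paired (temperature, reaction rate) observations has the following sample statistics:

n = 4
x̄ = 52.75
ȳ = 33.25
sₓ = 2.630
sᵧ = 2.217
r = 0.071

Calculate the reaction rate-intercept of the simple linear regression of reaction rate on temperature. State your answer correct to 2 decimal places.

b = r · sᵧ/sₓ = 0.071 · 2.217/2.63 = 0.059851
a = ȳ − b·x̄ = 33.25 − 0.059851·52.75 = 30.092882

30.09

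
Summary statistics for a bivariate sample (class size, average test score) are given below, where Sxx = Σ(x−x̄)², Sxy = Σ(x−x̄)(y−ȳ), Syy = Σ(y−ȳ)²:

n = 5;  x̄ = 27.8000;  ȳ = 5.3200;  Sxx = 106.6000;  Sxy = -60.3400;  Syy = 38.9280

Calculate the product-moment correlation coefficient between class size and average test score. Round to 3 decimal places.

r = Sxy/√(Sxx·Syy) = -60.34/√(4149.7248) = -60.34/64.418358 = -0.936690

-0.937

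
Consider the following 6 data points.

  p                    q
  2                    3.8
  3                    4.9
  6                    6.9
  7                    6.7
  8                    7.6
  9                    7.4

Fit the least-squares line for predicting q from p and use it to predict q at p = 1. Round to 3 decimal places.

3.676

n = 6, Σx = 35, Σy = 37.3, Σxy = 238, Σx² = 243
Sxx = Σx² − (Σx)²/n = 243 − 204.166667 = 38.833333
Sxy = Σxy − (Σx)(Σy)/n = 238 − 217.583333 = 20.416667
b = Sxy/Sxx = 20.416667/38.833333 = 0.525751
a = ȳ − b·x̄ = 6.216667 − 0.525751·5.833333 = 3.149785
ŷ(1) = a + b·1 = 3.149785 + 0.525751·1 = 3.675536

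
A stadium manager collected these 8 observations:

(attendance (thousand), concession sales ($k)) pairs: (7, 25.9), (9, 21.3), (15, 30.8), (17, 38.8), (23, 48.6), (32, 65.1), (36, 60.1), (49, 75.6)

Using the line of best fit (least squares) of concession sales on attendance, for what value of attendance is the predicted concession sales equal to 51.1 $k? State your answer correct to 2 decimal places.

n = 8, Σx = 188, Σy = 366.2, Σxy = 10563.6, Σx² = 5894
Sxx = Σx² − (Σx)²/n = 5894 − 4418 = 1476
Sxy = Σxy − (Σx)(Σy)/n = 10563.6 − 8605.7 = 1957.9
b = Sxy/Sxx = 1957.9/1476 = 1.326491
a = ȳ − b·x̄ = 45.775 − 1.326491·23.5 = 14.602473
Set a + b·x = 51.1: x = (51.1 − 14.602473) / 1.326491 = 27.514352

27.51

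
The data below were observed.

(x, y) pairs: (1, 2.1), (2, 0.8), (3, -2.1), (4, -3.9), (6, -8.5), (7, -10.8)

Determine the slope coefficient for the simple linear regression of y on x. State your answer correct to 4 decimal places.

n = 6, Σx = 23, Σy = -22.4, Σxy = -144.8, Σx² = 115
Sxx = Σx² − (Σx)²/n = 115 − 88.166667 = 26.833333
Sxy = Σxy − (Σx)(Σy)/n = -144.8 − (-85.866667) = -58.933333
b = Sxy/Sxx = -58.933333/26.833333 = -2.196273

-2.1963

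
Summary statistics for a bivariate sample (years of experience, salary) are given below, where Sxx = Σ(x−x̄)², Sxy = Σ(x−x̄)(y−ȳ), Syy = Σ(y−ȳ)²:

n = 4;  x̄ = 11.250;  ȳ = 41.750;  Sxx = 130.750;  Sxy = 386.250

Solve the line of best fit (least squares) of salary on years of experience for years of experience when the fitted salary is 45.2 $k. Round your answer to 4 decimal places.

b = Sxy/Sxx = 386.25/130.75 = 2.954111
a = ȳ − b·x̄ = 41.75 − 2.954111·11.25 = 8.516252
Set a + b·x = 45.2: x = (45.2 − 8.516252) / 2.954111 = 12.417864

12.4179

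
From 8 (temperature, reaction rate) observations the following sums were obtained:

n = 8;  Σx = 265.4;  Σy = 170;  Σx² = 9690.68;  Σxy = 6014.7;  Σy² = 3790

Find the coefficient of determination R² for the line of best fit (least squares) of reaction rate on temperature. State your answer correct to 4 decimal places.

0.8939

Sxx = Σx² − (Σx)²/n = 9690.68 − 8804.645 = 886.035
Sxy = Σxy − (Σx)(Σy)/n = 6014.7 − 5639.75 = 374.95
Syy = Σy² − (Σy)²/n = 3790 − 3612.5 = 177.5
R² = Sxy²/(Sxx·Syy) = (374.95)²/(886.035·177.5) = 0.893918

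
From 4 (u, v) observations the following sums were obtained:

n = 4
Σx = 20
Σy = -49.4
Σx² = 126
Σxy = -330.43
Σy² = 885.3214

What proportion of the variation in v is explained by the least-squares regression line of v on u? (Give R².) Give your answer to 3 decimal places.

Sxx = Σx² − (Σx)²/n = 126 − 100 = 26
Sxy = Σxy − (Σx)(Σy)/n = -330.43 − (-247) = -83.43
Syy = Σy² − (Σy)²/n = 885.3214 − 610.09 = 275.2314
R² = Sxy²/(Sxx·Syy) = (-83.43)²/(26·275.2314) = 0.972687

0.973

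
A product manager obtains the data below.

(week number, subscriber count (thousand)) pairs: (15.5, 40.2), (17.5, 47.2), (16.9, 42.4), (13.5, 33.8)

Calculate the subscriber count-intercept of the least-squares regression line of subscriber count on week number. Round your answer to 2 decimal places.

-7.47

n = 4, Σx = 63.4, Σy = 163.6, Σxy = 2621.96, Σx² = 1014.36
Sxx = Σx² − (Σx)²/n = 1014.36 − 1004.89 = 9.47
Sxy = Σxy − (Σx)(Σy)/n = 2621.96 − 2593.06 = 28.9
b = Sxy/Sxx = 28.9/9.47 = 3.051742
a = ȳ − b·x̄ = 40.9 − 3.051742·15.85 = -7.470116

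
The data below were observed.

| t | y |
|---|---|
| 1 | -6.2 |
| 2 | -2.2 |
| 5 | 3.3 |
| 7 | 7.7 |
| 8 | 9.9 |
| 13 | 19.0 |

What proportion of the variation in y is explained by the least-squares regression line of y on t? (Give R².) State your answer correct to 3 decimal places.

n = 6, Σx = 36, Σy = 31.5, Σxy = 386, Σx² = 312, Σy² = 572.47
Sxx = Σx² − (Σx)²/n = 312 − 216 = 96
Sxy = Σxy − (Σx)(Σy)/n = 386 − 189 = 197
Syy = Σy² − (Σy)²/n = 572.47 − 165.375 = 407.095
R² = Sxy²/(Sxx·Syy) = (197)²/(96·407.095) = 0.993037

0.993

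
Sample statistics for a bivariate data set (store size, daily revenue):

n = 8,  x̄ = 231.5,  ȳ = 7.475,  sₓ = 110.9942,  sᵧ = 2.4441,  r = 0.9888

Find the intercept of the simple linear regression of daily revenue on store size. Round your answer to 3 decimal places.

2.434

b = r · sᵧ/sₓ = 0.9888 · 2.4441/110.9942 = 0.021773
a = ȳ − b·x̄ = 7.475 − 0.021773·231.5 = 2.434448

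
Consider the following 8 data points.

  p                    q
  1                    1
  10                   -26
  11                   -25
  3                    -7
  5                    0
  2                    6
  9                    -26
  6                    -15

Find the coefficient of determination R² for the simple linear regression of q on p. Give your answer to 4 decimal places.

0.8592

n = 8, Σx = 47, Σy = -92, Σxy = -867, Σx² = 377, Σy² = 2288
Sxx = Σx² − (Σx)²/n = 377 − 276.125 = 100.875
Sxy = Σxy − (Σx)(Σy)/n = -867 − (-540.5) = -326.5
Syy = Σy² − (Σy)²/n = 2288 − 1058 = 1230
R² = Sxy²/(Sxx·Syy) = (-326.5)²/(100.875·1230) = 0.859167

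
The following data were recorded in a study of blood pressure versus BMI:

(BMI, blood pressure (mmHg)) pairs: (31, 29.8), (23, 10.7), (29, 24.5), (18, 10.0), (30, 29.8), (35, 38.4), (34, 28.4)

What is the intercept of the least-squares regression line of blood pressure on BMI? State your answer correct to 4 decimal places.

-22.0247

n = 7, Σx = 200, Σy = 171.6, Σxy = 5264, Σx² = 5936
Sxx = Σx² − (Σx)²/n = 5936 − 5714.285714 = 221.714286
Sxy = Σxy − (Σx)(Σy)/n = 5264 − 4902.857143 = 361.142857
b = Sxy/Sxx = 361.142857/221.714286 = 1.628866
a = ȳ − b·x̄ = 24.514286 − 1.628866·28.571429 = -22.024742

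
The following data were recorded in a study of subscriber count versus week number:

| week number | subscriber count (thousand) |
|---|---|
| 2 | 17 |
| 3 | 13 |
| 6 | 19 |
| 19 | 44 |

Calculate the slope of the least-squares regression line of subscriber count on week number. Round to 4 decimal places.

n = 4, Σx = 30, Σy = 93, Σxy = 1023, Σx² = 410
Sxx = Σx² − (Σx)²/n = 410 − 225 = 185
Sxy = Σxy − (Σx)(Σy)/n = 1023 − 697.5 = 325.5
b = Sxy/Sxx = 325.5/185 = 1.759459

1.7595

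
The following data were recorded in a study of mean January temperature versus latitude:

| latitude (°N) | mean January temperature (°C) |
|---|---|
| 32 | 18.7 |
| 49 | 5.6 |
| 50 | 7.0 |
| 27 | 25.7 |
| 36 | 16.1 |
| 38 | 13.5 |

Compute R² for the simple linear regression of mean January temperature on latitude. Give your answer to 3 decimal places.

0.964

n = 6, Σx = 232, Σy = 86.6, Σxy = 3009.3, Σx² = 9394, Σy² = 1532
Sxx = Σx² − (Σx)²/n = 9394 − 8970.666667 = 423.333333
Sxy = Σxy − (Σx)(Σy)/n = 3009.3 − 3348.533333 = -339.233333
Syy = Σy² − (Σy)²/n = 1532 − 1249.926667 = 282.073333
R² = Sxy²/(Sxx·Syy) = (-339.233333)²/(423.333333·282.073333) = 0.963724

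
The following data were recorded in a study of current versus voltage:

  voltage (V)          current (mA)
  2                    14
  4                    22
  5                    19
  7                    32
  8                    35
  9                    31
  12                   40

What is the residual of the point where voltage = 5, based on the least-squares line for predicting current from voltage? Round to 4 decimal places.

n = 7, Σx = 47, Σy = 193, Σxy = 1474, Σx² = 383
Sxx = Σx² − (Σx)²/n = 383 − 315.571429 = 67.428571
Sxy = Σxy − (Σx)(Σy)/n = 1474 − 1295.857143 = 178.142857
b = Sxy/Sxx = 178.142857/67.428571 = 2.641949
a = ȳ − b·x̄ = 27.571429 − 2.641949·6.714286 = 9.832627
ŷ(5) = 9.832627 + 2.641949·5 = 23.042373
residual = y − ŷ = 19 − 23.042373 = -4.042373

-4.0424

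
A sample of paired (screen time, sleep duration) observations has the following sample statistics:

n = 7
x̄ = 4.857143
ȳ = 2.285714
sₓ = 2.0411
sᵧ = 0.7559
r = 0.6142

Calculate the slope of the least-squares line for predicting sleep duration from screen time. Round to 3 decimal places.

b = r · sᵧ/sₓ = 0.6142 · 0.7559/2.0411 = 0.227463

0.227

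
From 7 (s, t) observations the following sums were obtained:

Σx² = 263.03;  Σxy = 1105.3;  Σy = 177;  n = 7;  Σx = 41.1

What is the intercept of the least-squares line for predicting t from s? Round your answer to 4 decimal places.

7.4242

Sxx = Σx² − (Σx)²/n = 263.03 − 241.315714 = 21.714286
Sxy = Σxy − (Σx)(Σy)/n = 1105.3 − 1039.242857 = 66.057143
b = Sxy/Sxx = 66.057143/21.714286 = 3.042105
a = ȳ − b·x̄ = 25.285714 − 3.042105·5.871429 = 7.424211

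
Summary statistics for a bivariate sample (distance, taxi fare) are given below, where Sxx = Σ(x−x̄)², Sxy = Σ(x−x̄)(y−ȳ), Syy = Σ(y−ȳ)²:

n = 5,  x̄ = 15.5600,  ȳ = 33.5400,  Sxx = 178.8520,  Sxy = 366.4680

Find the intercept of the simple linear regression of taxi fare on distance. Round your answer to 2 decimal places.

1.66

b = Sxy/Sxx = 366.468/178.852 = 2.049001
a = ȳ − b·x̄ = 33.54 − 2.049001·15.56 = 1.657538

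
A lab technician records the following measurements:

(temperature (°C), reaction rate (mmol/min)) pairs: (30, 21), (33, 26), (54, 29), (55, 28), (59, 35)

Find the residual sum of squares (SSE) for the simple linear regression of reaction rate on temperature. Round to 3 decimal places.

26.644

n = 5, Σx = 231, Σy = 139, Σxy = 6659, Σx² = 11411, Σy² = 3967
Sxx = Σx² − (Σx)²/n = 11411 − 10672.2 = 738.8
Sxy = Σxy − (Σx)(Σy)/n = 6659 − 6421.8 = 237.2
Syy = Σy² − (Σy)²/n = 3967 − 3864.2 = 102.8
b = Sxy/Sxx = 237.2/738.8 = 0.321061
SSE = Syy − b·Sxy = 102.8 − 0.321061·237.2 = 26.644288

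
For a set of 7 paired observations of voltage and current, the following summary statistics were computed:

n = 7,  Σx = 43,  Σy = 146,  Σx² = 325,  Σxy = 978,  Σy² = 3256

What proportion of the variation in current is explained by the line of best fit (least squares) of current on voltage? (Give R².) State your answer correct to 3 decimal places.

0.513

Sxx = Σx² − (Σx)²/n = 325 − 264.142857 = 60.857143
Sxy = Σxy − (Σx)(Σy)/n = 978 − 896.857143 = 81.142857
Syy = Σy² − (Σy)²/n = 3256 − 3045.142857 = 210.857143
R² = Sxy²/(Sxx·Syy) = (81.142857)²/(60.857143·210.857143) = 0.513098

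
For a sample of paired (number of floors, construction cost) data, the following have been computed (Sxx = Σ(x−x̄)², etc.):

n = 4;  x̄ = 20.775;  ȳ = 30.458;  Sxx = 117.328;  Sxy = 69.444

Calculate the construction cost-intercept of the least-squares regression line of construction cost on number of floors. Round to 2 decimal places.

b = Sxy/Sxx = 69.444/117.328 = 0.591879
a = ȳ − b·x̄ = 30.458 − 0.591879·20.775 = 18.161710

18.16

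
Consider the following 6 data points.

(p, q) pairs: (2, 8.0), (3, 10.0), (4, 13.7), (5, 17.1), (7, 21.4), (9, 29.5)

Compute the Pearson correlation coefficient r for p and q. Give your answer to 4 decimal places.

0.9952

n = 6, Σx = 30, Σy = 99.7, Σxy = 601.6, Σx² = 184, Σy² = 1972.31
Sxx = Σx² − (Σx)²/n = 184 − 150 = 34
Sxy = Σxy − (Σx)(Σy)/n = 601.6 − 498.5 = 103.1
Syy = Σy² − (Σy)²/n = 1972.31 − 1656.681667 = 315.628333
r = Sxy/√(Sxx·Syy) = 103.1/√(10731.363333) = 103.1/103.592294 = 0.995248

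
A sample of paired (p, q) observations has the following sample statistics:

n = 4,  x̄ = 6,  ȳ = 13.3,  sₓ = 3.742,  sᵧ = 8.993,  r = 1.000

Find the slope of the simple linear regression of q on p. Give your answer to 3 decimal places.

2.403

b = r · sᵧ/sₓ = 1 · 8.993/3.742 = 2.403260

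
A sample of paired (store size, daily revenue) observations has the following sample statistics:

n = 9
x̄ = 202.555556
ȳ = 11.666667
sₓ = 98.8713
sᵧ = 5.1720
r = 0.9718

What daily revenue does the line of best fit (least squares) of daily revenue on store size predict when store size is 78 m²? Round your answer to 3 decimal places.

5.335

b = r · sᵧ/sₓ = 0.9718 · 5.172/98.8713 = 0.050835
a = ȳ − b·x̄ = 11.666667 − 0.050835·202.555556 = 1.369700
ŷ(78) = a + b·78 = 1.369700 + 0.050835·78 = 5.334851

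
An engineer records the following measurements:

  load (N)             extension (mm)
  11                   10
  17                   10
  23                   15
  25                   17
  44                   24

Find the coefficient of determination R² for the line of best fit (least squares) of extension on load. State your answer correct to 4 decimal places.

n = 5, Σx = 120, Σy = 76, Σxy = 2106, Σx² = 3500, Σy² = 1290
Sxx = Σx² − (Σx)²/n = 3500 − 2880 = 620
Sxy = Σxy − (Σx)(Σy)/n = 2106 − 1824 = 282
Syy = Σy² − (Σy)²/n = 1290 − 1155.2 = 134.8
R² = Sxy²/(Sxx·Syy) = (282)²/(620·134.8) = 0.951517

0.9515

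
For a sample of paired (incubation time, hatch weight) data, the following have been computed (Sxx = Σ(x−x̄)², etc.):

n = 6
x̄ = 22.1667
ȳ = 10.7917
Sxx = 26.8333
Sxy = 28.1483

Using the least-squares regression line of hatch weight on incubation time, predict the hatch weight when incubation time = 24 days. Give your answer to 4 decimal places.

b = Sxy/Sxx = 28.1483/26.8333 = 1.049006
a = ȳ − b·x̄ = 10.7917 − 1.049006·22.1667 = -12.461307
ŷ(24) = a + b·24 = -12.461307 + 1.049006·24 = 12.714843

12.7148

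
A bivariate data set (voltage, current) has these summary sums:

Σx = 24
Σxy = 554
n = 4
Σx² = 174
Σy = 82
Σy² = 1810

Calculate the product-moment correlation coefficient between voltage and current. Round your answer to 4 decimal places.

Sxx = Σx² − (Σx)²/n = 174 − 144 = 30
Sxy = Σxy − (Σx)(Σy)/n = 554 − 492 = 62
Syy = Σy² − (Σy)²/n = 1810 − 1681 = 129
r = Sxy/√(Sxx·Syy) = 62/√(3870) = 62/62.209324 = 0.996635

0.9966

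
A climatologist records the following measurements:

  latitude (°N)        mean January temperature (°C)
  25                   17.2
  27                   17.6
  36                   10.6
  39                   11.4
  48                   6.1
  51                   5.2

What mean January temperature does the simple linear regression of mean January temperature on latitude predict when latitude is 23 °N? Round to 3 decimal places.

n = 6, Σx = 226, Σy = 68.1, Σxy = 2289.4, Σx² = 9076
Sxx = Σx² − (Σx)²/n = 9076 − 8512.666667 = 563.333333
Sxy = Σxy − (Σx)(Σy)/n = 2289.4 − 2565.1 = -275.7
b = Sxy/Sxx = -275.7/563.333333 = -0.489408
a = ȳ − b·x̄ = 11.35 − (-0.489408)·37.666667 = 29.784379
ŷ(23) = a + b·23 = 29.784379 + (-0.489408)·23 = 18.527988

18.528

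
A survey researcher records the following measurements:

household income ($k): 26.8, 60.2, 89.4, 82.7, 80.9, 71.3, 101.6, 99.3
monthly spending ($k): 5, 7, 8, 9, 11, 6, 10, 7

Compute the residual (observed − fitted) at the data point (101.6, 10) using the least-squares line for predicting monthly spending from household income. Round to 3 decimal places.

0.776

n = 8, Σx = 612.2, Σy = 63, Σxy = 5043.7, Σx² = 50985.48
Sxx = Σx² − (Σx)²/n = 50985.48 − 46848.605 = 4136.875
Sxy = Σxy − (Σx)(Σy)/n = 5043.7 − 4821.075 = 222.625
b = Sxy/Sxx = 222.625/4136.875 = 0.053815
a = ȳ − b·x̄ = 7.875 − 0.053815·76.525 = 3.756824
ŷ(101.6) = 3.756824 + 0.053815·101.6 = 9.224405
residual = y − ŷ = 10 − 9.224405 = 0.775595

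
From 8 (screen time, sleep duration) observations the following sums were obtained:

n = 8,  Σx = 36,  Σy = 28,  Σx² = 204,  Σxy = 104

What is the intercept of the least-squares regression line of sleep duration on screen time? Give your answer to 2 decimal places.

Sxx = Σx² − (Σx)²/n = 204 − 162 = 42
Sxy = Σxy − (Σx)(Σy)/n = 104 − 126 = -22
b = Sxy/Sxx = -22/42 = -0.523810
a = ȳ − b·x̄ = 3.5 − (-0.523810)·4.5 = 5.857143

5.86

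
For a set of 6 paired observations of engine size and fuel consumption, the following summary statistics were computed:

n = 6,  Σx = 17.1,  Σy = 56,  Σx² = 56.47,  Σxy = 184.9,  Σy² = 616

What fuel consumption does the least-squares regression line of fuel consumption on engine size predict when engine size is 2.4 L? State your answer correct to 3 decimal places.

7.861

Sxx = Σx² − (Σx)²/n = 56.47 − 48.735 = 7.735
Sxy = Σxy − (Σx)(Σy)/n = 184.9 − 159.6 = 25.3
b = Sxy/Sxx = 25.3/7.735 = 3.270847
a = ȳ − b·x̄ = 9.333333 − 3.270847·2.85 = 0.011420
ŷ(2.4) = a + b·2.4 = 0.011420 + 3.270847·2.4 = 7.861452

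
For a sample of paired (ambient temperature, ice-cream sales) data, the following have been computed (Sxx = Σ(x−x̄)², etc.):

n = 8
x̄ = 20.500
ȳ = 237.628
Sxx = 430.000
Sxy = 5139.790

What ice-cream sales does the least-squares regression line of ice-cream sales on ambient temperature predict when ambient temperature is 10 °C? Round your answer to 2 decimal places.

112.12

b = Sxy/Sxx = 5139.79/430 = 11.953
a = ȳ − b·x̄ = 237.628 − 11.953·20.5 = -7.4085
ŷ(10) = a + b·10 = -7.4085 + 11.953·10 = 112.1215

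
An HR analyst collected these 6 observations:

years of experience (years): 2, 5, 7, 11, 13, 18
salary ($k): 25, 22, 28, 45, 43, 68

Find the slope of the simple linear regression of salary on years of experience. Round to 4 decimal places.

n = 6, Σx = 56, Σy = 231, Σxy = 2634, Σx² = 692
Sxx = Σx² − (Σx)²/n = 692 − 522.666667 = 169.333333
Sxy = Σxy − (Σx)(Σy)/n = 2634 − 2156 = 478
b = Sxy/Sxx = 478/169.333333 = 2.822835

2.8228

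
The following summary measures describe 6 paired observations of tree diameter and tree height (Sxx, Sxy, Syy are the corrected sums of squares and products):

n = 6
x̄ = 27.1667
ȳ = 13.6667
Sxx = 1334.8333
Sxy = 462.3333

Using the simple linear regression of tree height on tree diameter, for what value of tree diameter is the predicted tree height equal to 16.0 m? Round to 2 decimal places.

b = Sxy/Sxx = 462.3333/1334.8333 = 0.346360
a = ȳ − b·x̄ = 13.6667 − 0.346360·27.1667 = 4.257233
Set a + b·x = 16.0: x = (16.0 − 4.257233) / 0.346360 = 33.903326

33.90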